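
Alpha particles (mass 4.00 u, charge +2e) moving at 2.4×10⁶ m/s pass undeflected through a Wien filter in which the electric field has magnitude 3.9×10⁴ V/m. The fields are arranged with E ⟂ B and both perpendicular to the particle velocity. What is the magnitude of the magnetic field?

Balance of forces in the selector: qE = qvB ⇒ B = E/v.
B = 3.9×10⁴/2.4×10⁶ = 0.016 T.

B = 0.016 T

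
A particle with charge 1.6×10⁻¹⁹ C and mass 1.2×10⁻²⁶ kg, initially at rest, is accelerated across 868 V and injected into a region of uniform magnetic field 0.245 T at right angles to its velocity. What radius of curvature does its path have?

Acceleration: |q|V = ½mv² ⇒ v = √(2|q|V/m) = √(2·1.6×10⁻¹⁹·868/1.2×10⁻²⁶) ≈ 1.521×10⁵ m/s.
In the field: r = mv/(|q|B) = (1.2×10⁻²⁶)(1.521×10⁵)/((1.6×10⁻¹⁹)(0.245)) ≈ 0.0466 m.

r ≈ 0.0466 m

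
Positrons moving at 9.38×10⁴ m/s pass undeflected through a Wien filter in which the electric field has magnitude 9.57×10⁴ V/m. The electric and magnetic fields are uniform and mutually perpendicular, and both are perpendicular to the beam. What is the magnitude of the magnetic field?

Balance of forces in the selector: qE = qvB ⇒ B = E/v.
B = 9.57×10⁴/9.38×10⁴ = 1.02 T.

B = 1.02 T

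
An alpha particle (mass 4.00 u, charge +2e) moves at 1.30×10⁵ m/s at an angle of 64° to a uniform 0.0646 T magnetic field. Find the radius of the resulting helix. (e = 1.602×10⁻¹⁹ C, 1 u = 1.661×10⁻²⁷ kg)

v⊥ = v sinθ = 1.30×10⁵·sin64° ≈ 1.168×10⁵ m/s.
r = m v⊥/(|q|B) = (6.644×10⁻²⁷)(1.168×10⁵)/((3.204×10⁻¹⁹)(0.0646)) ≈ 0.0375 m.

r ≈ 0.0375 m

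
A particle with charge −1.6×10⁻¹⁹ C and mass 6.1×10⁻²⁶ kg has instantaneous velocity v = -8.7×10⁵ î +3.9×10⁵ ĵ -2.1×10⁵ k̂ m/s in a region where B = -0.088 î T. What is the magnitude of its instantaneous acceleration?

|a| ≈ 1.02×10¹¹ m/s²

v×B = (0, 1.85×10⁴, 3.43×10⁴) N/C.
F = q v×B = (−1.6×10⁻¹⁹ C)·(0, 1.85×10⁴, 3.43×10⁴) = (0, -2.96×10⁻¹⁵, -5.49×10⁻¹⁵) N.
|a| = |F|/m = 6.237×10⁻¹⁵/6.1×10⁻²⁶ ≈ 1.02×10¹¹ m/s².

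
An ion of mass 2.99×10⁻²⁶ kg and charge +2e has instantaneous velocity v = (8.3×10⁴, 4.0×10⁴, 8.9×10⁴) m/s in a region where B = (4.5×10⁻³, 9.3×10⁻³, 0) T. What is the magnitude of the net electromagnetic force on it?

|F| ≈ 3.50×10⁻¹⁶ N

v×B = (-828, 400, 592) N/C.
F = q v×B = (3.204×10⁻¹⁹ C)·(-828, 400, 592) = (-2.65×10⁻¹⁶, 1.28×10⁻¹⁶, 1.90×10⁻¹⁶) N.
|F| = 3.50×10⁻¹⁶ N.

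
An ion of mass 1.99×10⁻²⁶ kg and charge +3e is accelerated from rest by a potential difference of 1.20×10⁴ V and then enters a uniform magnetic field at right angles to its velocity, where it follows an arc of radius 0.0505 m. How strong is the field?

v = √(2|q|V/m) = √(2·4.806×10⁻¹⁹·1.20×10⁴/1.99×10⁻²⁶) ≈ 7.613×10⁵ m/s.
B = mv/(|q|r) = (1.99×10⁻²⁶)(7.613×10⁵)/((4.806×10⁻¹⁹)(0.0505)) ≈ 0.624 T.

B ≈ 0.624 T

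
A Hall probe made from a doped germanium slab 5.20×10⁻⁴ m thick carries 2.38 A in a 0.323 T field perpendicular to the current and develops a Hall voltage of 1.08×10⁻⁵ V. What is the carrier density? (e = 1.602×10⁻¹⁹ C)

From V_H = IB/(n e t), n = IB/(V_H e t).
n = (2.38)(0.323)/((1.08×10⁻⁵)(1.602×10⁻¹⁹)(5.20×10⁻⁴)) ≈ 8.54×10²⁶ m⁻³.

n ≈ 8.54×10²⁶ m⁻³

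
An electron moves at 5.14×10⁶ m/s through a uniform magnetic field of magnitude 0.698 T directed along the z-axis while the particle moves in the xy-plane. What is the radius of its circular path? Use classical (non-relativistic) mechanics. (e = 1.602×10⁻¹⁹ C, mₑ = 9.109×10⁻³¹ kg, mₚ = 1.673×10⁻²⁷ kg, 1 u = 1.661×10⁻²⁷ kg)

r ≈ 4.19×10⁻⁵ m

The magnetic force provides the centripetal force: |q|vB = mv²/r.
r = mv/(|q|B) = (9.109×10⁻³¹)(5.14×10⁶)/((1.602×10⁻¹⁹)(0.698)) ≈ 4.19×10⁻⁵ m.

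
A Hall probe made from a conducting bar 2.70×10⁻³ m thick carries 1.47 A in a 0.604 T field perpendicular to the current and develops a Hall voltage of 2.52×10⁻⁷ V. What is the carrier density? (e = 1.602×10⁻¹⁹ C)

From V_H = IB/(n e t), n = IB/(V_H e t).
n = (1.47)(0.604)/((2.52×10⁻⁷)(1.602×10⁻¹⁹)(2.70×10⁻³)) ≈ 8.15×10²⁷ m⁻³.

n ≈ 8.15×10²⁷ m⁻³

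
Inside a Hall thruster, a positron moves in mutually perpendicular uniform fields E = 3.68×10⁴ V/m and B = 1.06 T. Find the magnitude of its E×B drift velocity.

In crossed fields the guiding centre drifts at v_d = |E×B|/B² = E/B, independent of charge and mass.
v_d = 3.68×10⁴/1.06 = 3.47×10⁴ m/s.

v_d ≈ 3.47×10⁴ m/s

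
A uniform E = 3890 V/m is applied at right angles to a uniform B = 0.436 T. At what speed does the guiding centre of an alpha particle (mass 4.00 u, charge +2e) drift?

v_d ≈ 8920 m/s

The E×B drift speed is v_d = E/B.
v_d = 3890/0.436 = 8920 m/s.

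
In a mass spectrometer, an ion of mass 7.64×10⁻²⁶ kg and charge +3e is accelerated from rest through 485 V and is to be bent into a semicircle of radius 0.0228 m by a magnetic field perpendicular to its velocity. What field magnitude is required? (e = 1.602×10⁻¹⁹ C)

v = √(2|q|V/m) = √(2·4.806×10⁻¹⁹·485/7.64×10⁻²⁶) ≈ 7.811×10⁴ m/s.
B = mv/(|q|r) = (7.64×10⁻²⁶)(7.811×10⁴)/((4.806×10⁻¹⁹)(0.0228)) ≈ 0.545 T.

B ≈ 0.545 T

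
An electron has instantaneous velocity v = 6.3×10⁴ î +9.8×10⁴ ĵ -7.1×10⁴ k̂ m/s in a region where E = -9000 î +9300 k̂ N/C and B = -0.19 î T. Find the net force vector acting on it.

v×B = (0, 1.35×10⁴, 1.86×10⁴) N/C.
E + v×B = (-9000, 1.35×10⁴, 2.79×10⁴) N/C.
F = q(E + v×B) = (−1.602×10⁻¹⁹ C)·(-9000, 1.35×10⁴, 2.79×10⁴) = (1.44×10⁻¹⁵, -2.16×10⁻¹⁵, -4.47×10⁻¹⁵) N.

F ≈ (1.44×10⁻¹⁵, -2.16×10⁻¹⁵, -4.47×10⁻¹⁵) N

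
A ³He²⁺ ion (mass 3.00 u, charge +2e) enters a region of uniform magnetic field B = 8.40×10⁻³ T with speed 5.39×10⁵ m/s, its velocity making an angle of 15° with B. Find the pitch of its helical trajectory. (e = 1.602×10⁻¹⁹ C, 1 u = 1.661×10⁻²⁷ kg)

p ≈ 6.06 m

v∥ = v cosθ = 5.39×10⁵·cos15° ≈ 5.206×10⁵ m/s.
T = 2πm/(|q|B) = 2π(4.983×10⁻²⁷)/((3.204×10⁻¹⁹)(8.40×10⁻³)) ≈ 1.163×10⁻⁵ s.
pitch = v∥ T = (5.206×10⁵)(1.163×10⁻⁵) ≈ 6.06 m.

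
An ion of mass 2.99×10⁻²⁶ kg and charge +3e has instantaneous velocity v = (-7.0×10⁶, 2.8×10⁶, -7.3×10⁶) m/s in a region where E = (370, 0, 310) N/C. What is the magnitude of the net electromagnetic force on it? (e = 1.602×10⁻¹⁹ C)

|F| ≈ 2.32×10⁻¹⁶ N

Only an electric field acts, so F = qE = (4.806×10⁻¹⁹ C)·(370, 0, 310) = (1.78×10⁻¹⁶, 0, 1.49×10⁻¹⁶) N.
|F| = 2.32×10⁻¹⁶ N.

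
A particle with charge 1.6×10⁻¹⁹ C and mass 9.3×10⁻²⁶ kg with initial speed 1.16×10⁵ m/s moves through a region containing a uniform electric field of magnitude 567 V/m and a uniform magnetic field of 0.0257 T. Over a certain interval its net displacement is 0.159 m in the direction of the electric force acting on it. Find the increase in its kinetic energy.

The magnetic force is always ⟂ v and does no work; only the electric force changes KE.
ΔKE = F_E · d = |q|E d = (1.6×10⁻¹⁹)(567)(0.159) ≈ 1.44×10⁻¹⁷ J.

ΔKE ≈ 1.44×10⁻¹⁷ J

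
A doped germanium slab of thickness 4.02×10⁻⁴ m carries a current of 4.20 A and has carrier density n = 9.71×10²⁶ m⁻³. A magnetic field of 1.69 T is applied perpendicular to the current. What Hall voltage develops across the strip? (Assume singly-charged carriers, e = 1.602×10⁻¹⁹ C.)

V_H = IB/(n e t).
V_H = (4.20)(1.69)/((9.71×10²⁶)(1.602×10⁻¹⁹)(4.02×10⁻⁴)) ≈ 1.14×10⁻⁴ V.

V_H ≈ 1.14×10⁻⁴ V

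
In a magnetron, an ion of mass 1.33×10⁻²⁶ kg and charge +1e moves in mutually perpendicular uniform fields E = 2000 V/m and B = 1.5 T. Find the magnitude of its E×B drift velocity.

v_d ≈ 1300 m/s

The E×B drift speed is v_d = E/B.
v_d = 2000/1.5 = 1300 m/s.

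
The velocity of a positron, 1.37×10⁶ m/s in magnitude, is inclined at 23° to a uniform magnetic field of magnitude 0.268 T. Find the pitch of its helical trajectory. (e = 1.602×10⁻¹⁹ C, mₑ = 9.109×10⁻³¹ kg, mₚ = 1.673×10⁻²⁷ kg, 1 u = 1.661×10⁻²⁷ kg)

p ≈ 1.68×10⁻⁴ m

v∥ = v cosθ = 1.37×10⁶·cos23° ≈ 1.261×10⁶ m/s.
T = 2πm/(|q|B) = 2π(9.109×10⁻³¹)/((1.602×10⁻¹⁹)(0.268)) ≈ 1.333×10⁻¹⁰ s.
pitch = v∥ T = (1.261×10⁶)(1.333×10⁻¹⁰) ≈ 1.68×10⁻⁴ m.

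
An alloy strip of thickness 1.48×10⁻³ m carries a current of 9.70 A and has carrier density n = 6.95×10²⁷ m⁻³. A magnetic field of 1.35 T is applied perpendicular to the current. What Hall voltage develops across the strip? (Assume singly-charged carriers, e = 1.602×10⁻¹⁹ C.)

V_H = IB/(n e t).
V_H = (9.70)(1.35)/((6.95×10²⁷)(1.602×10⁻¹⁹)(1.48×10⁻³)) ≈ 7.95×10⁻⁶ V.

V_H ≈ 7.95×10⁻⁶ V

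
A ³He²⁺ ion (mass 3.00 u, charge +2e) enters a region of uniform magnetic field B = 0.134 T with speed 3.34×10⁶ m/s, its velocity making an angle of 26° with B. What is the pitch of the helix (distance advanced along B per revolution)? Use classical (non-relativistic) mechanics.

v∥ = v cosθ = 3.34×10⁶·cos26° ≈ 3.002×10⁶ m/s.
T = 2πm/(|q|B) = 2π(4.983×10⁻²⁷)/((3.204×10⁻¹⁹)(0.134)) ≈ 7.292×10⁻⁷ s.
pitch = v∥ T = (3.002×10⁶)(7.292×10⁻⁷) ≈ 2.19 m.

p ≈ 2.19 m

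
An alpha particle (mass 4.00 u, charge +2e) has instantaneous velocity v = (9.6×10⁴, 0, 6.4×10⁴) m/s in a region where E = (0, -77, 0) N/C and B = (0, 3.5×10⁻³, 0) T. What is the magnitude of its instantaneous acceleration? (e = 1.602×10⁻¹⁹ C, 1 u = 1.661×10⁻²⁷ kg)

|a| ≈ 1.98×10¹⁰ m/s²

v×B = (-224, 0, 336) N/C.
E + v×B = (-224, -77.0, 336) N/C.
F = q(E + v×B) = (3.204×10⁻¹⁹ C)·(-224, -77.0, 336) = (-7.18×10⁻¹⁷, -2.47×10⁻¹⁷, 1.08×10⁻¹⁶) N.
|a| = |F|/m = 1.317×10⁻¹⁶/6.644×10⁻²⁷ ≈ 1.98×10¹⁰ m/s².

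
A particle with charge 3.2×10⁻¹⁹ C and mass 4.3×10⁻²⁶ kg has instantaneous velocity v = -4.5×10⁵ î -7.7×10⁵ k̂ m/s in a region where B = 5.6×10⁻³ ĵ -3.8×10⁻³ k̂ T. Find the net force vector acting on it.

v×B = (4310, -1710, -2520) N/C.
F = q v×B = (3.2×10⁻¹⁹ C)·(4310, -1710, -2520) = (1.38×10⁻¹⁵, -5.47×10⁻¹⁶, -8.06×10⁻¹⁶) N.

F ≈ (1.38×10⁻¹⁵, -5.47×10⁻¹⁶, -8.06×10⁻¹⁶) N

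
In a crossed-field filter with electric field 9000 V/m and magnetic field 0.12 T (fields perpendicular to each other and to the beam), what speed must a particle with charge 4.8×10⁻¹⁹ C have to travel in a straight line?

v = 7.5×10⁴ m/s

Zero net Lorentz force requires |qE| = |q v×B|, i.e. E = vB.
v = E/B = 9000/0.12 = 7.5×10⁴ m/s.
The result is independent of the particle's charge and mass.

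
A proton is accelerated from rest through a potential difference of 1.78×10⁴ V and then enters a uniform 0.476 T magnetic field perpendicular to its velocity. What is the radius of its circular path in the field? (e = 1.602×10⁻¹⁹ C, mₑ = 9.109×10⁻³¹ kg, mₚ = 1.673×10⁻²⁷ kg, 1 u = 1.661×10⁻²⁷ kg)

Acceleration: |q|V = ½mv² ⇒ v = √(2|q|V/m) = √(2·1.602×10⁻¹⁹·1.78×10⁴/1.673×10⁻²⁷) ≈ 1.846×10⁶ m/s.
In the field: r = mv/(|q|B) = (1.673×10⁻²⁷)(1.846×10⁶)/((1.602×10⁻¹⁹)(0.476)) ≈ 0.0405 m.

r ≈ 0.0405 m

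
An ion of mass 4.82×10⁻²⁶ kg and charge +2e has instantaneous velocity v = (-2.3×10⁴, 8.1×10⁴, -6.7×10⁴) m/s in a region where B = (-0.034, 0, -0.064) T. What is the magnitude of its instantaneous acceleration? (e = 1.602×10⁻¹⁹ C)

v×B = (-5180, 806, 2750) N/C.
F = q v×B = (3.204×10⁻¹⁹ C)·(-5180, 806, 2750) = (-1.66×10⁻¹⁵, 2.58×10⁻¹⁶, 8.82×10⁻¹⁶) N.
|a| = |F|/m = 1.898×10⁻¹⁵/4.82×10⁻²⁶ ≈ 3.94×10¹⁰ m/s².

|a| ≈ 3.94×10¹⁰ m/s²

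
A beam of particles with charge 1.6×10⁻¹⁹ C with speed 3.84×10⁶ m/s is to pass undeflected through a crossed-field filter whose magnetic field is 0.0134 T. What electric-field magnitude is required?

For straight-line motion qE = qvB, so E = vB.
E = 3.84×10⁶ × 0.0134 = 5.15×10⁴ V/m.

E = 5.15×10⁴ V/m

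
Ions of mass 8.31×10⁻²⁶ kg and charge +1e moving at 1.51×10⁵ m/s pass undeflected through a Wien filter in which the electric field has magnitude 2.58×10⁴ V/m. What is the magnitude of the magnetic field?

B = 0.171 T

Balance of forces in the selector: qE = qvB ⇒ B = E/v.
B = 2.58×10⁴/1.51×10⁵ = 0.171 T.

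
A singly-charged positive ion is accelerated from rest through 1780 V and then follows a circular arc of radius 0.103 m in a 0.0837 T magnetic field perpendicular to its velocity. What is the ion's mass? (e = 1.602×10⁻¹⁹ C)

m ≈ 3.34×10⁻²⁷ kg

Combine |q|V = ½mv² and r = mv/(|q|B): eliminate v to get m = qB²r²/(2V).
m = (1.602×10⁻¹⁹)(0.0837)²(0.103)²/(2·1780) ≈ 3.34×10⁻²⁷ kg.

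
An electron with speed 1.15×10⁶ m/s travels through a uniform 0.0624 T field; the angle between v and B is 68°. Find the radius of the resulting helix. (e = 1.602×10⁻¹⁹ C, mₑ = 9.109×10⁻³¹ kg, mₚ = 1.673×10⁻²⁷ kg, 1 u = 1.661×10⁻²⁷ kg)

r ≈ 9.72×10⁻⁵ m

v⊥ = v sinθ = 1.15×10⁶·sin68° ≈ 1.066×10⁶ m/s.
r = m v⊥/(|q|B) = (9.109×10⁻³¹)(1.066×10⁶)/((1.602×10⁻¹⁹)(0.0624)) ≈ 9.72×10⁻⁵ m.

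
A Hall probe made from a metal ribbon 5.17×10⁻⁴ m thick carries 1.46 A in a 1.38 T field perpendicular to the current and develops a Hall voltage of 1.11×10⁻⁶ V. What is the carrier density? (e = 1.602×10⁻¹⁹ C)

From V_H = IB/(n e t), n = IB/(V_H e t).
n = (1.46)(1.38)/((1.11×10⁻⁶)(1.602×10⁻¹⁹)(5.17×10⁻⁴)) ≈ 2.19×10²⁸ m⁻³.

n ≈ 2.19×10²⁸ m⁻³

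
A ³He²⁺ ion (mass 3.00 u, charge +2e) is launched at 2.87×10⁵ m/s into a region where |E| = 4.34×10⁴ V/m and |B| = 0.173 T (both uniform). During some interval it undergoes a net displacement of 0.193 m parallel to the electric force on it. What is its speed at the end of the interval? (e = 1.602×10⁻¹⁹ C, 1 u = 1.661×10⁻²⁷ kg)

B does no work; ΔKE = |q|E d.
½mv_f² = ½mv₀² + |q|Ed = ½(4.983×10⁻²⁷)(2.87×10⁵)² + (3.204×10⁻¹⁹)(4.34×10⁴)(0.193) ≈ 2.052×10⁻¹⁶ J + 2.684×10⁻¹⁵ J ≈ 2.889×10⁻¹⁵ J.
v_f = √(2·2.889×10⁻¹⁵/4.983×10⁻²⁷) ≈ 1.08×10⁶ m/s.

v_f ≈ 1.08×10⁶ m/s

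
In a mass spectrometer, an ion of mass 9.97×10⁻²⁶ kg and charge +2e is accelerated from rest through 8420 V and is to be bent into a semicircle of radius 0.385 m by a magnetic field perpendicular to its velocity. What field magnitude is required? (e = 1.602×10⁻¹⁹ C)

v = √(2|q|V/m) = √(2·3.204×10⁻¹⁹·8420/9.97×10⁻²⁶) ≈ 2.326×10⁵ m/s.
B = mv/(|q|r) = (9.97×10⁻²⁶)(2.326×10⁵)/((3.204×10⁻¹⁹)(0.385)) ≈ 0.188 T.

B ≈ 0.188 T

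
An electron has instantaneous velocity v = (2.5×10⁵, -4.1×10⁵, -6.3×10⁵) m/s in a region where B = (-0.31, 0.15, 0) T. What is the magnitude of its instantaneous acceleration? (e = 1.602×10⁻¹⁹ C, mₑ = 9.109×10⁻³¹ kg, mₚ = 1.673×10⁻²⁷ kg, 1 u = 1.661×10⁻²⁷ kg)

|a| ≈ 4.13×10¹⁶ m/s²

v×B = (9.45×10⁴, 1.95×10⁵, -8.96×10⁴) N/C.
F = q v×B = (−1.602×10⁻¹⁹ C)·(9.45×10⁴, 1.95×10⁵, -8.96×10⁴) = (-1.51×10⁻¹⁴, -3.13×10⁻¹⁴, 1.44×10⁻¹⁴) N.
|a| = |F|/m = 3.760×10⁻¹⁴/9.109×10⁻³¹ ≈ 4.13×10¹⁶ m/s².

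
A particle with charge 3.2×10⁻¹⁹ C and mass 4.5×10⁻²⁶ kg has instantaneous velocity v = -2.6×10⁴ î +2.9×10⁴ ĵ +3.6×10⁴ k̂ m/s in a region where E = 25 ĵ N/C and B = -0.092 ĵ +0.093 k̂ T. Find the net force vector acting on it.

F ≈ (1.92×10⁻¹⁵, 7.82×10⁻¹⁶, 7.65×10⁻¹⁶) N

v×B = (6010, 2420, 2390) N/C.
E + v×B = (6010, 2440, 2390) N/C.
F = q(E + v×B) = (3.2×10⁻¹⁹ C)·(6010, 2440, 2390) = (1.92×10⁻¹⁵, 7.82×10⁻¹⁶, 7.65×10⁻¹⁶) N.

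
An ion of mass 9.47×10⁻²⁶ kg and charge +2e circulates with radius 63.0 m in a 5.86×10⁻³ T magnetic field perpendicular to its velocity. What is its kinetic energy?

v = |q|Br/m, then KE = ½mv² = (qBr)²/(2m).
v = (3.204×10⁻¹⁹)(5.86×10⁻³)(63.0)/9.47×10⁻²⁶ ≈ 1.249×10⁶ m/s.
KE = ½(9.47×10⁻²⁶)(1.249×10⁶)² ≈ 7.39×10⁻¹⁴ J.

KE ≈ 7.39×10⁻¹⁴ J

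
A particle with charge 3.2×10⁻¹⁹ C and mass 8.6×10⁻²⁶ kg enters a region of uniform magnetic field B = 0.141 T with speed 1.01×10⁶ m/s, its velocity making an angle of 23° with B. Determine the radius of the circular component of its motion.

v⊥ = v sinθ = 1.01×10⁶·sin23° ≈ 3.946×10⁵ m/s.
r = m v⊥/(|q|B) = (8.6×10⁻²⁶)(3.946×10⁵)/((3.2×10⁻¹⁹)(0.141)) ≈ 0.752 m.

r ≈ 0.752 m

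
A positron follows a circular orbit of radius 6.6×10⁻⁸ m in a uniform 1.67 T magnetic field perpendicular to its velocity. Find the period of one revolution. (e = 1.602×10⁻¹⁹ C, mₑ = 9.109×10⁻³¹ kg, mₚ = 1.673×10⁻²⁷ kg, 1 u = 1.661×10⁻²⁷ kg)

The cyclotron period depends only on m, q, B: T = 2πm/(|q|B).
T = 2π(9.109×10⁻³¹)/((1.602×10⁻¹⁹)(1.67)) ≈ 2.14×10⁻¹¹ s.

T ≈ 2.14×10⁻¹¹ s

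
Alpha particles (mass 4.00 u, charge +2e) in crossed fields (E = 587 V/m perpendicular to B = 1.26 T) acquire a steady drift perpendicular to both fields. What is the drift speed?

v_d ≈ 466 m/s

The E×B drift speed is v_d = E/B.
v_d = 587/1.26 = 466 m/s.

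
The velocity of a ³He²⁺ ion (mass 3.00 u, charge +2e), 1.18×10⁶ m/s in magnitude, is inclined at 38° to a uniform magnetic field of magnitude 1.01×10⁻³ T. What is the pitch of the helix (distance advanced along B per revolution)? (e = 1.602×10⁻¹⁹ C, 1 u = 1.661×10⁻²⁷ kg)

p ≈ 90.0 m

v∥ = v cosθ = 1.18×10⁶·cos38° ≈ 9.299×10⁵ m/s.
T = 2πm/(|q|B) = 2π(4.983×10⁻²⁷)/((3.204×10⁻¹⁹)(1.01×10⁻³)) ≈ 9.675×10⁻⁵ s.
pitch = v∥ T = (9.299×10⁵)(9.675×10⁻⁵) ≈ 90.0 m.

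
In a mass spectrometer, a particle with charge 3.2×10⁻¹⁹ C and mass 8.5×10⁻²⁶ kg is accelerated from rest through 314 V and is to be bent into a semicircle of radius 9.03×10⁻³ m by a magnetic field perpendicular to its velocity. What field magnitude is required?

v = √(2|q|V/m) = √(2·3.2×10⁻¹⁹·314/8.5×10⁻²⁶) ≈ 4.862×10⁴ m/s.
B = mv/(|q|r) = (8.5×10⁻²⁶)(4.862×10⁴)/((3.2×10⁻¹⁹)(9.03×10⁻³)) ≈ 1.43 T.

B ≈ 1.43 T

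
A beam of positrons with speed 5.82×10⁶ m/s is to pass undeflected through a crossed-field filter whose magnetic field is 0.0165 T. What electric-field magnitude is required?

For straight-line motion qE = qvB, so E = vB.
E = 5.82×10⁶ × 0.0165 = 9.60×10⁴ V/m.

E = 9.60×10⁴ V/m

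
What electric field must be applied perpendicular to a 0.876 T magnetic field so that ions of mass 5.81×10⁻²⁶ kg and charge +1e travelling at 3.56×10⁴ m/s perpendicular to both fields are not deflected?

For straight-line motion qE = qvB, so E = vB.
E = 3.56×10⁴ × 0.876 = 3.12×10⁴ V/m.

E = 3.12×10⁴ V/m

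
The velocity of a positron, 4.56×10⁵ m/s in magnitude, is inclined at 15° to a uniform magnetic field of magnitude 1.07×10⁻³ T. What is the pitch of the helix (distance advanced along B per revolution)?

p ≈ 0.0147 m

v∥ = v cosθ = 4.56×10⁵·cos15° ≈ 4.405×10⁵ m/s.
T = 2πm/(|q|B) = 2π(9.109×10⁻³¹)/((1.602×10⁻¹⁹)(1.07×10⁻³)) ≈ 3.339×10⁻⁸ s.
pitch = v∥ T = (4.405×10⁵)(3.339×10⁻⁸) ≈ 0.0147 m.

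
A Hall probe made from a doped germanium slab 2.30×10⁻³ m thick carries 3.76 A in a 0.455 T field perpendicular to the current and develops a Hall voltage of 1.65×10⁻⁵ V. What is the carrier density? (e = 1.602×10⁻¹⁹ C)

From V_H = IB/(n e t), n = IB/(V_H e t).
n = (3.76)(0.455)/((1.65×10⁻⁵)(1.602×10⁻¹⁹)(2.30×10⁻³)) ≈ 2.81×10²⁶ m⁻³.

n ≈ 2.81×10²⁶ m⁻³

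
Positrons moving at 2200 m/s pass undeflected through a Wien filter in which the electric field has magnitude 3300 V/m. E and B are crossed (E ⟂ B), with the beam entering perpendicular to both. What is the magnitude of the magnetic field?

B = 1.5 T

Balance of forces in the selector: qE = qvB ⇒ B = E/v.
B = 3300/2200 = 1.5 T.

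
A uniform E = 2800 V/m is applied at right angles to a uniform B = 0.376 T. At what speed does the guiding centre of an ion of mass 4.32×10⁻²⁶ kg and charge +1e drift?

The E×B drift speed is v_d = E/B.
v_d = 2800/0.376 = 7450 m/s.

v_d ≈ 7450 m/s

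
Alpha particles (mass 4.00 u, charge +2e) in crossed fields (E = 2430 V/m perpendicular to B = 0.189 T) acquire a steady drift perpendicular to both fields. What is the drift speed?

v_d ≈ 1.29×10⁴ m/s

In crossed fields the guiding centre drifts at v_d = |E×B|/B² = E/B, independent of charge and mass.
v_d = 2430/0.189 = 1.29×10⁴ m/s.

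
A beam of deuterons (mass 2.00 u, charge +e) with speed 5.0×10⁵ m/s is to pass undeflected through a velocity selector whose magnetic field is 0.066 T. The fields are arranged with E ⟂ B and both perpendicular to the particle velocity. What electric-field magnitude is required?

E = 3.3×10⁴ V/m

For straight-line motion qE = qvB, so E = vB.
E = 5.0×10⁵ × 0.066 = 3.3×10⁴ V/m.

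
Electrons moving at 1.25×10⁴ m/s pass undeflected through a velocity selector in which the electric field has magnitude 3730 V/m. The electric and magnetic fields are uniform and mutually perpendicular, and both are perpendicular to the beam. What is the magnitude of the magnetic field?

Balance of forces in the selector: qE = qvB ⇒ B = E/v.
B = 3730/1.25×10⁴ = 0.298 T.

B = 0.298 T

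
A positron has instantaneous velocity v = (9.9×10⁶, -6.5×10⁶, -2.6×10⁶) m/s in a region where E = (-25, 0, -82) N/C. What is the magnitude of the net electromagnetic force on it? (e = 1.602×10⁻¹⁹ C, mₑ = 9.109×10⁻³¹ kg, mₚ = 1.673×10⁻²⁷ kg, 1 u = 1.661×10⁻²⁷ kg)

|F| ≈ 1.37×10⁻¹⁷ N

Only an electric field acts, so F = qE = (1.602×10⁻¹⁹ C)·(-25.0, 0, -82.0) = (-4.00×10⁻¹⁸, 0, -1.31×10⁻¹⁷) N.
|F| = 1.37×10⁻¹⁷ N.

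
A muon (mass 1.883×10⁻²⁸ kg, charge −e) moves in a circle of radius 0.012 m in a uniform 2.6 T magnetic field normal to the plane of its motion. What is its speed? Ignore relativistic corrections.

From |q|vB = mv²/r, v = |q|Br/m.
v = (1.602×10⁻¹⁹)(2.6)(0.012)/1.883×10⁻²⁸ ≈ 2.7×10⁷ m/s.

v ≈ 2.7×10⁷ m/s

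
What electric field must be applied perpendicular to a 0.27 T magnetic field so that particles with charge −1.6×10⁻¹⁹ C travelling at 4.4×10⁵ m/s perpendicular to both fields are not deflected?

E = 1.2×10⁵ V/m

For straight-line motion qE = qvB, so E = vB.
E = 4.4×10⁵ × 0.27 = 1.2×10⁵ V/m.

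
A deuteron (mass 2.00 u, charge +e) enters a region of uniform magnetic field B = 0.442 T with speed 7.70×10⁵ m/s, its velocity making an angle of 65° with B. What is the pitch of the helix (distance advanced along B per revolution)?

p ≈ 0.0959 m

v∥ = v cosθ = 7.70×10⁵·cos65° ≈ 3.254×10⁵ m/s.
T = 2πm/(|q|B) = 2π(3.322×10⁻²⁷)/((1.602×10⁻¹⁹)(0.442)) ≈ 2.948×10⁻⁷ s.
pitch = v∥ T = (3.254×10⁵)(2.948×10⁻⁷) ≈ 0.0959 m.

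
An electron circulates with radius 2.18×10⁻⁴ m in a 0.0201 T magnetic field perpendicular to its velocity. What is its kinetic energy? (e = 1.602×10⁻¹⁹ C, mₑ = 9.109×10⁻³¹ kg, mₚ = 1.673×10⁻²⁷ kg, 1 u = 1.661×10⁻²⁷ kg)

v = |q|Br/m, then KE = ½mv² = (qBr)²/(2m).
v = (1.602×10⁻¹⁹)(0.0201)(2.18×10⁻⁴)/9.109×10⁻³¹ ≈ 7.706×10⁵ m/s.
KE = ½(9.109×10⁻³¹)(7.706×10⁵)² ≈ 2.70×10⁻¹⁹ J.

KE ≈ 2.70×10⁻¹⁹ J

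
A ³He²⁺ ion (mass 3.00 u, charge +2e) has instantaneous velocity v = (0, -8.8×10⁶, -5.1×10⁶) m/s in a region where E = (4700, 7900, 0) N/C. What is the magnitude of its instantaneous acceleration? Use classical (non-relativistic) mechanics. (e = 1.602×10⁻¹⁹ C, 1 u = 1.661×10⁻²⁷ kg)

Only an electric field acts, so F = qE = (3.204×10⁻¹⁹ C)·(4700, 7900, 0) = (1.51×10⁻¹⁵, 2.53×10⁻¹⁵, 0) N.
|a| = |F|/m = 2.945×10⁻¹⁵/4.983×10⁻²⁷ ≈ 5.91×10¹¹ m/s².

|a| ≈ 5.91×10¹¹ m/s²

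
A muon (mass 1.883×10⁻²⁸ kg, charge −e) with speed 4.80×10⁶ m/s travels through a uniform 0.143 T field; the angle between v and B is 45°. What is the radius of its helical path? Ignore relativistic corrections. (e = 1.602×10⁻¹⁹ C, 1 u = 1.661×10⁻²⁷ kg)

r ≈ 0.0279 m

v⊥ = v sinθ = 4.80×10⁶·sin45° ≈ 3.394×10⁶ m/s.
r = m v⊥/(|q|B) = (1.883×10⁻²⁸)(3.394×10⁶)/((1.602×10⁻¹⁹)(0.143)) ≈ 0.0279 m.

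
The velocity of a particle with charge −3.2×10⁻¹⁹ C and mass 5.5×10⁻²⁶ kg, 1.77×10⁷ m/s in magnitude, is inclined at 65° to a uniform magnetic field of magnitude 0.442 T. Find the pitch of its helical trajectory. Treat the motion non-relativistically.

v∥ = v cosθ = 1.77×10⁷·cos65° ≈ 7.480×10⁶ m/s.
T = 2πm/(|q|B) = 2π(5.5×10⁻²⁶)/((3.2×10⁻¹⁹)(0.442)) ≈ 2.443×10⁻⁶ s.
pitch = v∥ T = (7.480×10⁶)(2.443×10⁻⁶) ≈ 18.3 m.

p ≈ 18.3 m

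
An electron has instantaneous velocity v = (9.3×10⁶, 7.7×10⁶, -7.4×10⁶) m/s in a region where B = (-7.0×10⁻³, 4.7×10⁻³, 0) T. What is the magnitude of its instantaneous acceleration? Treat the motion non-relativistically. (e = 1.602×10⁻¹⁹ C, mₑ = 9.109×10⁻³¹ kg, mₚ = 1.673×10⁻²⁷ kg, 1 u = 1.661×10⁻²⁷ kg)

v×B = (3.48×10⁴, 5.18×10⁴, 9.76×10⁴) N/C.
F = q v×B = (−1.602×10⁻¹⁹ C)·(3.48×10⁴, 5.18×10⁴, 9.76×10⁴) = (-5.57×10⁻¹⁵, -8.30×10⁻¹⁵, -1.56×10⁻¹⁴) N.
|a| = |F|/m = 1.856×10⁻¹⁴/9.109×10⁻³¹ ≈ 2.04×10¹⁶ m/s².

|a| ≈ 2.04×10¹⁶ m/s²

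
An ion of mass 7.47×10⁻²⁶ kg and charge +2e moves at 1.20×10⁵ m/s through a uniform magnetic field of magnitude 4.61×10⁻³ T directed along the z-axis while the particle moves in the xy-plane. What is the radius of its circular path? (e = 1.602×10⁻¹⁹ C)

r ≈ 6.07 m

The magnetic force provides the centripetal force: |q|vB = mv²/r.
r = mv/(|q|B) = (7.47×10⁻²⁶)(1.20×10⁵)/((3.204×10⁻¹⁹)(4.61×10⁻³)) ≈ 6.07 m.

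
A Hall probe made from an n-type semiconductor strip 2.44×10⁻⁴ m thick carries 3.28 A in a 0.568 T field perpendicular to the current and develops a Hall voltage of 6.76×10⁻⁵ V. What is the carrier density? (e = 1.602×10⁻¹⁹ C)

From V_H = IB/(n e t), n = IB/(V_H e t).
n = (3.28)(0.568)/((6.76×10⁻⁵)(1.602×10⁻¹⁹)(2.44×10⁻⁴)) ≈ 7.05×10²⁶ m⁻³.

n ≈ 7.05×10²⁶ m⁻³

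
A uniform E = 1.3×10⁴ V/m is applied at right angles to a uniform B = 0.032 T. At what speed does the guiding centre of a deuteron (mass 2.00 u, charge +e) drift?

The steady drift has the magnetic force balancing the electric force, so v_d = E/B.
v_d = 1.3×10⁴/0.032 = 4.1×10⁵ m/s.

v_d ≈ 4.1×10⁵ m/s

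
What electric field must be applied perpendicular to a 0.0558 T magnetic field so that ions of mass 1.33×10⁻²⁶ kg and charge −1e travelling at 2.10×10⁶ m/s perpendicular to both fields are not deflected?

For straight-line motion qE = qvB, so E = vB.
E = 2.10×10⁶ × 0.0558 = 1.17×10⁵ V/m.

E = 1.17×10⁵ V/m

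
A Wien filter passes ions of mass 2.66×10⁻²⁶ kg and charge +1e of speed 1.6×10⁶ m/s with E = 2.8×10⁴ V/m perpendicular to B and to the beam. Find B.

Balance of forces in the selector: qE = qvB ⇒ B = E/v.
B = 2.8×10⁴/1.6×10⁶ = 0.018 T.

B = 0.018 T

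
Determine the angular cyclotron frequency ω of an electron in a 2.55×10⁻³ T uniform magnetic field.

ω = |q|B/m.
ω = (1.602×10⁻¹⁹)(2.55×10⁻³)/9.109×10⁻³¹ ≈ 4.48×10⁸ rad/s.

ω ≈ 4.48×10⁸ rad/s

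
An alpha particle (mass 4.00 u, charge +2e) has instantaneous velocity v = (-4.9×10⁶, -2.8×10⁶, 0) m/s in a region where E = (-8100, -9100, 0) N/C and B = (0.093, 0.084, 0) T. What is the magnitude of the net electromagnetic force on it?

|F| ≈ 4.86×10⁻¹⁴ N

v×B = (0, 0, -1.51×10⁵) N/C.
E + v×B = (-8100, -9100, -1.51×10⁵) N/C.
F = q(E + v×B) = (3.204×10⁻¹⁹ C)·(-8100, -9100, -1.51×10⁵) = (-2.60×10⁻¹⁵, -2.92×10⁻¹⁵, -4.84×10⁻¹⁴) N.
|F| = 4.86×10⁻¹⁴ N.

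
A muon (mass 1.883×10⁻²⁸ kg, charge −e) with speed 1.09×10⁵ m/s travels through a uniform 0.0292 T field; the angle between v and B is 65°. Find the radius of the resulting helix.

r ≈ 3.98×10⁻³ m

v⊥ = v sinθ = 1.09×10⁵·sin65° ≈ 9.879×10⁴ m/s.
r = m v⊥/(|q|B) = (1.883×10⁻²⁸)(9.879×10⁴)/((1.602×10⁻¹⁹)(0.0292)) ≈ 3.98×10⁻³ m.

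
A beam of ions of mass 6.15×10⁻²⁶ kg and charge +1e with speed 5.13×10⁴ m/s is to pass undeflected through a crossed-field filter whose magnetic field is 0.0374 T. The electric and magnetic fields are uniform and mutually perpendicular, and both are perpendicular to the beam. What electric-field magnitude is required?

For straight-line motion qE = qvB, so E = vB.
E = 5.13×10⁴ × 0.0374 = 1920 V/m.

E = 1920 V/m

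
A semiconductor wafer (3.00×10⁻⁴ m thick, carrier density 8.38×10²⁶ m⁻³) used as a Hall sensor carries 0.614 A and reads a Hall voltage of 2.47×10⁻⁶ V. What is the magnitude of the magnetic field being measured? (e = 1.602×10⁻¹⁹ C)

B ≈ 0.162 T

From V_H = IB/(n e t), B = V_H n e t / I.
B = (2.47×10⁻⁶)(8.38×10²⁶)(1.602×10⁻¹⁹)(3.00×10⁻⁴)/0.614 ≈ 0.162 T.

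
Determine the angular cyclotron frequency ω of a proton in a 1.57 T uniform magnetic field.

ω = |q|B/m.
ω = (1.602×10⁻¹⁹)(1.57)/1.673×10⁻²⁷ ≈ 1.50×10⁸ rad/s.

ω ≈ 1.50×10⁸ rad/s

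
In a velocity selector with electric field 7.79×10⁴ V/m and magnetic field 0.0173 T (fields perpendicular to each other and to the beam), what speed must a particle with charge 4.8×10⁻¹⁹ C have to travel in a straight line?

v = 4.50×10⁶ m/s

For undeflected motion the electric and magnetic forces balance: qE = qvB.
v = E/B = 7.79×10⁴/0.0173 = 4.50×10⁶ m/s.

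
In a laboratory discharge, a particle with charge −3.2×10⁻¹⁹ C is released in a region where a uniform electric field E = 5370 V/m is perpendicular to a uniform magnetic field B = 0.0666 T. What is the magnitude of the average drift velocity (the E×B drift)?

The steady drift has the magnetic force balancing the electric force, so v_d = E/B.
v_d = 5370/0.0666 = 8.06×10⁴ m/s.

v_d ≈ 8.06×10⁴ m/s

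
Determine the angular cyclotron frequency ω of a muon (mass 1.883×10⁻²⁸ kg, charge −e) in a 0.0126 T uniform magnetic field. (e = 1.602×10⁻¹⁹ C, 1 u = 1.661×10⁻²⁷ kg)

ω ≈ 1.07×10⁷ rad/s

ω = |q|B/m.
ω = (1.602×10⁻¹⁹)(0.0126)/1.883×10⁻²⁸ ≈ 1.07×10⁷ rad/s.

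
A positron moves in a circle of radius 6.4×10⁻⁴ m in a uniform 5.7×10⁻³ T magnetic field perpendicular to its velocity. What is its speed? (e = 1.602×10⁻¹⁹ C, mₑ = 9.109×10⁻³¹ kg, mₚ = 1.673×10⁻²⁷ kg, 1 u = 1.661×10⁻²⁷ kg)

v ≈ 6.4×10⁵ m/s

From |q|vB = mv²/r, v = |q|Br/m.
v = (1.602×10⁻¹⁹)(5.7×10⁻³)(6.4×10⁻⁴)/9.109×10⁻³¹ ≈ 6.4×10⁵ m/s.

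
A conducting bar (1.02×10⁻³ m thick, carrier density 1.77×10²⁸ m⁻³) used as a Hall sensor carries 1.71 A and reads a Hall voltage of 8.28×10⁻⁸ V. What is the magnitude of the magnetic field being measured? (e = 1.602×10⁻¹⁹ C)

B ≈ 0.140 T

From V_H = IB/(n e t), B = V_H n e t / I.
B = (8.28×10⁻⁸)(1.77×10²⁸)(1.602×10⁻¹⁹)(1.02×10⁻³)/1.71 ≈ 0.140 T.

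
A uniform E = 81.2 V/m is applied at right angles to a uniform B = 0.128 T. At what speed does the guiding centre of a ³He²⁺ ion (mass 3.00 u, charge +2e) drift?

The E×B drift speed is v_d = E/B.
v_d = 81.2/0.128 = 634 m/s.

v_d ≈ 634 m/s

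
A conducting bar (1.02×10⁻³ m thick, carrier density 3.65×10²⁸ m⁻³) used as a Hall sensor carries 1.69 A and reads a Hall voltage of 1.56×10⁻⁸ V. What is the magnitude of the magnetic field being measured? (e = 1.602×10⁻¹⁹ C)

From V_H = IB/(n e t), B = V_H n e t / I.
B = (1.56×10⁻⁸)(3.65×10²⁸)(1.602×10⁻¹⁹)(1.02×10⁻³)/1.69 ≈ 0.0551 T.

B ≈ 0.0551 T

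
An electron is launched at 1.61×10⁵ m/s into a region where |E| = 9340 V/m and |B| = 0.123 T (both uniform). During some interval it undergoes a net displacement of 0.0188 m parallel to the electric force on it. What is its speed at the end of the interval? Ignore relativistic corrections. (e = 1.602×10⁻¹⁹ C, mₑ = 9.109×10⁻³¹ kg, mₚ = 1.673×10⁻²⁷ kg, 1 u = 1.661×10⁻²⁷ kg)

v_f ≈ 7.86×10⁶ m/s

B does no work; ΔKE = |q|E d.
½mv_f² = ½mv₀² + |q|Ed = ½(9.109×10⁻³¹)(1.61×10⁵)² + (1.602×10⁻¹⁹)(9340)(0.0188) ≈ 1.181×10⁻²⁰ J + 2.813×10⁻¹⁷ J ≈ 2.814×10⁻¹⁷ J.
v_f = √(2·2.814×10⁻¹⁷/9.109×10⁻³¹) ≈ 7.86×10⁶ m/s.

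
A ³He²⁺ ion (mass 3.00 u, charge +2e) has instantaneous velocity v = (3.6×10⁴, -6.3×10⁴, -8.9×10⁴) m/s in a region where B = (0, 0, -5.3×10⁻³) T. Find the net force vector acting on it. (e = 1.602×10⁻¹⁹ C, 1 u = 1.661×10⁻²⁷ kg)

F ≈ (1.07×10⁻¹⁶, 6.11×10⁻¹⁷, 0) N

v×B = (334, 191, 0) N/C.
F = q v×B = (3.204×10⁻¹⁹ C)·(334, 191, 0) = (1.07×10⁻¹⁶, 6.11×10⁻¹⁷, 0) N.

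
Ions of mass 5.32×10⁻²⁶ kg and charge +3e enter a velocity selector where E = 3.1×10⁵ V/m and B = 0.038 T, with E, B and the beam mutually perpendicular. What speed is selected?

Straight-line motion ⇒ electric and magnetic forces cancel, so E = vB.
v = E/B = 3.1×10⁵/0.038 = 8.2×10⁶ m/s.

v = 8.2×10⁶ m/s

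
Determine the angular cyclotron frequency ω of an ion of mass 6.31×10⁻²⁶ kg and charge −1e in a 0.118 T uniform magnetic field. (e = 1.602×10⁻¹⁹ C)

ω ≈ 3.00×10⁵ rad/s

ω = |q|B/m.
ω = (1.602×10⁻¹⁹)(0.118)/6.31×10⁻²⁶ ≈ 3.00×10⁵ rad/s.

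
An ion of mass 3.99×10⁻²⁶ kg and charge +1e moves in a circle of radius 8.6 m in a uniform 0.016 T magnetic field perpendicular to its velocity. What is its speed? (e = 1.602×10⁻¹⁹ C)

v ≈ 5.5×10⁵ m/s

From |q|vB = mv²/r, v = |q|Br/m.
v = (1.602×10⁻¹⁹)(0.016)(8.6)/3.99×10⁻²⁶ ≈ 5.5×10⁵ m/s.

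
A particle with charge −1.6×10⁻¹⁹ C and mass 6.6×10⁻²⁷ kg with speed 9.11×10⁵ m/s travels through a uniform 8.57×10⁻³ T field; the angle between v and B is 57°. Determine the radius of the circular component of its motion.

v⊥ = v sinθ = 9.11×10⁵·sin57° ≈ 7.640×10⁵ m/s.
r = m v⊥/(|q|B) = (6.6×10⁻²⁷)(7.640×10⁵)/((1.6×10⁻¹⁹)(8.57×10⁻³)) ≈ 3.68 m.

r ≈ 3.68 m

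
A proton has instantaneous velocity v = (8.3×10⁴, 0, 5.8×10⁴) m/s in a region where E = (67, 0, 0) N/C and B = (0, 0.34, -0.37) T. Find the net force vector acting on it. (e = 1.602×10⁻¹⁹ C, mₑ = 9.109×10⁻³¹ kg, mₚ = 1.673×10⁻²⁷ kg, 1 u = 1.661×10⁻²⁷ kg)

v×B = (-1.97×10⁴, 3.07×10⁴, 2.82×10⁴) N/C.
E + v×B = (-1.97×10⁴, 3.07×10⁴, 2.82×10⁴) N/C.
F = q(E + v×B) = (1.602×10⁻¹⁹ C)·(-1.97×10⁴, 3.07×10⁴, 2.82×10⁴) = (-3.15×10⁻¹⁵, 4.92×10⁻¹⁵, 4.52×10⁻¹⁵) N.

F ≈ (-3.15×10⁻¹⁵, 4.92×10⁻¹⁵, 4.52×10⁻¹⁵) N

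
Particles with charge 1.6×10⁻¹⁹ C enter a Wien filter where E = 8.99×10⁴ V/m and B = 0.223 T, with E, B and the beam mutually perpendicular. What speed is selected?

For undeflected motion the electric and magnetic forces balance: qE = qvB.
v = E/B = 8.99×10⁴/0.223 = 4.03×10⁵ m/s.

v = 4.03×10⁵ m/s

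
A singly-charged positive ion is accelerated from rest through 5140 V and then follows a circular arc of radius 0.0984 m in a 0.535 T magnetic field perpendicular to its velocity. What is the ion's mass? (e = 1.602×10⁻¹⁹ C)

m ≈ 4.32×10⁻²⁶ kg

Combine |q|V = ½mv² and r = mv/(|q|B): eliminate v to get m = qB²r²/(2V).
m = (1.602×10⁻¹⁹)(0.535)²(0.0984)²/(2·5140) ≈ 4.32×10⁻²⁶ kg.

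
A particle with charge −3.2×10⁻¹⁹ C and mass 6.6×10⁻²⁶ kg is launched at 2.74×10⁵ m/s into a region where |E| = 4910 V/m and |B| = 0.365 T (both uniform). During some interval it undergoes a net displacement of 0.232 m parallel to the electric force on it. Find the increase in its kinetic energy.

The magnetic force is always ⟂ v and does no work; only the electric force changes KE.
ΔKE = F_E · d = |q|E d = (3.2×10⁻¹⁹)(4910)(0.232) ≈ 3.65×10⁻¹⁶ J.

ΔKE ≈ 3.65×10⁻¹⁶ J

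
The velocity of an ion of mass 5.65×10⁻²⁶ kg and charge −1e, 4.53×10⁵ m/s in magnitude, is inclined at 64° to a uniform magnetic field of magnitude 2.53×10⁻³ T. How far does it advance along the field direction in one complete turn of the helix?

p ≈ 174 m

v∥ = v cosθ = 4.53×10⁵·cos64° ≈ 1.986×10⁵ m/s.
T = 2πm/(|q|B) = 2π(5.65×10⁻²⁶)/((1.602×10⁻¹⁹)(2.53×10⁻³)) ≈ 8.759×10⁻⁴ s.
pitch = v∥ T = (1.986×10⁵)(8.759×10⁻⁴) ≈ 174 m.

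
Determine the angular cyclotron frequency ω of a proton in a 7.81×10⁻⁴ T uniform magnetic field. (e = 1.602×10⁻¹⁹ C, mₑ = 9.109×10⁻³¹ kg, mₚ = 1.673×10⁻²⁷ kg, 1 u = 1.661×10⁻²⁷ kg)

ω = |q|B/m.
ω = (1.602×10⁻¹⁹)(7.81×10⁻⁴)/1.673×10⁻²⁷ ≈ 7.48×10⁴ rad/s.

ω ≈ 7.48×10⁴ rad/s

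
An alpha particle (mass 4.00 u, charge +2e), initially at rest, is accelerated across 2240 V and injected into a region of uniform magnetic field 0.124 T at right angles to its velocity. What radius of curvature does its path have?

Acceleration: |q|V = ½mv² ⇒ v = √(2|q|V/m) = √(2·3.204×10⁻¹⁹·2240/6.644×10⁻²⁷) ≈ 4.648×10⁵ m/s.
In the field: r = mv/(|q|B) = (6.644×10⁻²⁷)(4.648×10⁵)/((3.204×10⁻¹⁹)(0.124)) ≈ 0.0777 m.

r ≈ 0.0777 m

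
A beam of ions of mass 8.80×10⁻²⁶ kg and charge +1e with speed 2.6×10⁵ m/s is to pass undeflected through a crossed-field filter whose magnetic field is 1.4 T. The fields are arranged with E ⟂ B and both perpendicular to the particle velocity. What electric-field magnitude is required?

For straight-line motion qE = qvB, so E = vB.
E = 2.6×10⁵ × 1.4 = 3.6×10⁵ V/m.

E = 3.6×10⁵ V/m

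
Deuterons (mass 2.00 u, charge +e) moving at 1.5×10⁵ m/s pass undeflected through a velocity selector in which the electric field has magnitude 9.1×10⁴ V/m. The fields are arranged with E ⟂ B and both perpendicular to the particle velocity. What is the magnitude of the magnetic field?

B = 0.61 T

Balance of forces in the selector: qE = qvB ⇒ B = E/v.
B = 9.1×10⁴/1.5×10⁵ = 0.61 T.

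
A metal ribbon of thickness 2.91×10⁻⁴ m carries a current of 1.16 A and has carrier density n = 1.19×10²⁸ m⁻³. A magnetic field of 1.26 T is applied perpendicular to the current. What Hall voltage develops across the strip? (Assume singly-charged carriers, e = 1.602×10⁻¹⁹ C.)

V_H ≈ 2.63×10⁻⁶ V

V_H = IB/(n e t).
V_H = (1.16)(1.26)/((1.19×10²⁸)(1.602×10⁻¹⁹)(2.91×10⁻⁴)) ≈ 2.63×10⁻⁶ V.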